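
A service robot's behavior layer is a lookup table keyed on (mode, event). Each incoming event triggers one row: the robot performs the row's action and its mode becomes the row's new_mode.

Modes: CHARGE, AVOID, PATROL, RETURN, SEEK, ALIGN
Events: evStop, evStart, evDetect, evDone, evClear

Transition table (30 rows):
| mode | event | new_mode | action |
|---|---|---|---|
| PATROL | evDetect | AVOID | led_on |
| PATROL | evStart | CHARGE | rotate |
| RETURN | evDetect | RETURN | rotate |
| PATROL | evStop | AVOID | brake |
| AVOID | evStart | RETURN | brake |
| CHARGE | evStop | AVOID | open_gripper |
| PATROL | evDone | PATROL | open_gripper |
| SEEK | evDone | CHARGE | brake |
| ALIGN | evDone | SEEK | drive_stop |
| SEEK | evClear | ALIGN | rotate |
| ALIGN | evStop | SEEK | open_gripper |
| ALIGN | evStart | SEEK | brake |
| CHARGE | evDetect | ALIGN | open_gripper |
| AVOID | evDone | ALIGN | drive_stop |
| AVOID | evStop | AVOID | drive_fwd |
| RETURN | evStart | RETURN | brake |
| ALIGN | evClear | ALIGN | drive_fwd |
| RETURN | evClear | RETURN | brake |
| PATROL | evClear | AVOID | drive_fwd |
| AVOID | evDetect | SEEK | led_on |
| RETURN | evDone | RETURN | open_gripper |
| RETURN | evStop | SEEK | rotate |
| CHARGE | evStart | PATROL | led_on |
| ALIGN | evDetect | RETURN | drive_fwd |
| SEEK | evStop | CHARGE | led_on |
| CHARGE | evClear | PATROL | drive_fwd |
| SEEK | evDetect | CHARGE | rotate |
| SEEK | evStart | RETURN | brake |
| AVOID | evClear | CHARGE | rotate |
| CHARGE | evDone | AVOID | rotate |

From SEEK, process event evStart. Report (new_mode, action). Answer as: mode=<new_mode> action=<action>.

mode=RETURN action=brake

current mode = SEEK; filter table to that mode:
  (SEEK, evDone) → (CHARGE, brake)
  (SEEK, evClear) → (ALIGN, rotate)
  (SEEK, evStop) → (CHARGE, led_on)
  (SEEK, evDetect) → (CHARGE, rotate)
  (SEEK, evStart) → (RETURN, brake)  ← event matches
event = evStart selects (RETURN, brake)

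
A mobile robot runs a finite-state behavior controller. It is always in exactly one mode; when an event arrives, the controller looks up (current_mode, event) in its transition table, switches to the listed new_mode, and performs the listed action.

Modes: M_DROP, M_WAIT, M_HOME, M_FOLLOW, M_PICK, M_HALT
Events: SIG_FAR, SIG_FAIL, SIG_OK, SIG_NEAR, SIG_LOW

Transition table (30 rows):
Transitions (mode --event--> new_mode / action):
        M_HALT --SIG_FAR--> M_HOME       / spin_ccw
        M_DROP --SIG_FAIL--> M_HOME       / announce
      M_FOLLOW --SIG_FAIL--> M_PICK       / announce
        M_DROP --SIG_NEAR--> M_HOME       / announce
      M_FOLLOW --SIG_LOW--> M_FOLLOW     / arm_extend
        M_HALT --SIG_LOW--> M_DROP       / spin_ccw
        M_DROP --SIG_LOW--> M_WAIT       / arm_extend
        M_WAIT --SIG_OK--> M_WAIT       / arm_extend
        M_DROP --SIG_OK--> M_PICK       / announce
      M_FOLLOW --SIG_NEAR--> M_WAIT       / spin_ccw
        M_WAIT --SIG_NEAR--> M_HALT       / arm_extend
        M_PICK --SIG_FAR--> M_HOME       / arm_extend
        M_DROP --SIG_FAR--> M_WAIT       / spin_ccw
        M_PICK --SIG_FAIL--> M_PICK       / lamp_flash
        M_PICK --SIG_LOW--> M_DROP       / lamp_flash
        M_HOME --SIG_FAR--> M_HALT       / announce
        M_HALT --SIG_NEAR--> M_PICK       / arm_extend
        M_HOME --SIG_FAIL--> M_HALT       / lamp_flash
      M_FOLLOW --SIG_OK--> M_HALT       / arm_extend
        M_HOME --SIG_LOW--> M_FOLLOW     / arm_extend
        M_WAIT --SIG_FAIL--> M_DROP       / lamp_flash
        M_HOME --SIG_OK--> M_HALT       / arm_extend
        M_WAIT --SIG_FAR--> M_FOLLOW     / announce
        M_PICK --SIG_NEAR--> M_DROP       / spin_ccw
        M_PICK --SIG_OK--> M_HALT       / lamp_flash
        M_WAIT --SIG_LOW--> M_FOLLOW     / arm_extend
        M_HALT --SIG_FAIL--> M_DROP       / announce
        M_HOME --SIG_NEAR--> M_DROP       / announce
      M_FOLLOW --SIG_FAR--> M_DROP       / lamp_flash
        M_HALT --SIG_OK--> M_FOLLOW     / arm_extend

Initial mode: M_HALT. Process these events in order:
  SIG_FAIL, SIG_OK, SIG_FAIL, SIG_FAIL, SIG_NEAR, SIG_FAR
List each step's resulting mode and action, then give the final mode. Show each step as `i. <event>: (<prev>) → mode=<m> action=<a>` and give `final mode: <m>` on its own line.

1. SIG_FAIL: (M_HALT) → mode=M_DROP action=announce
2. SIG_OK: (M_DROP) → mode=M_PICK action=announce
3. SIG_FAIL: (M_PICK) → mode=M_PICK action=lamp_flash
4. SIG_FAIL: (M_PICK) → mode=M_PICK action=lamp_flash
5. SIG_NEAR: (M_PICK) → mode=M_DROP action=spin_ccw
6. SIG_FAR: (M_DROP) → mode=M_WAIT action=spin_ccw

final mode: M_WAIT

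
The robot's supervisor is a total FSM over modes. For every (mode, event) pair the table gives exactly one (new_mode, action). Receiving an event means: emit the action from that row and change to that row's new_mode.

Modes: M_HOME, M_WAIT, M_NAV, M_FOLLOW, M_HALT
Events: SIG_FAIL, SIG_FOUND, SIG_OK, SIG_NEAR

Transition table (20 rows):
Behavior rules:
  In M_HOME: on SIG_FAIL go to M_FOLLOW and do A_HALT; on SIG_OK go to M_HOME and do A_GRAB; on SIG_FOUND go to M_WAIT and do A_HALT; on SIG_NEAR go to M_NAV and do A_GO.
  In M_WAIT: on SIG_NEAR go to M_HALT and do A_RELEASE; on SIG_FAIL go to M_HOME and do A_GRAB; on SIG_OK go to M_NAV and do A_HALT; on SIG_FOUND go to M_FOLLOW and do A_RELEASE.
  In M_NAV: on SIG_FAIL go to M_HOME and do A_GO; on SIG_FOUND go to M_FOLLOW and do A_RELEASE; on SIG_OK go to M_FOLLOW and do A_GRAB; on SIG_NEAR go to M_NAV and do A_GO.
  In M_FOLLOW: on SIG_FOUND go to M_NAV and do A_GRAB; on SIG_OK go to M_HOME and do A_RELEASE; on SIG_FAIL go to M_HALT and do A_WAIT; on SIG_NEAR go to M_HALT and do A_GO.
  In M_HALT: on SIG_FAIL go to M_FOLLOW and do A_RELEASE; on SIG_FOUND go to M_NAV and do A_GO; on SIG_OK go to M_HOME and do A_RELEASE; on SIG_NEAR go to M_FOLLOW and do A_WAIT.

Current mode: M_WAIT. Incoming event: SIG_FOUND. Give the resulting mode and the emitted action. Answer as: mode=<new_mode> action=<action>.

current mode = M_WAIT; filter table to that mode:
  (M_WAIT, SIG_NEAR) → (M_HALT, A_RELEASE)
  (M_WAIT, SIG_FAIL) → (M_HOME, A_GRAB)
  (M_WAIT, SIG_OK) → (M_NAV, A_HALT)
  (M_WAIT, SIG_FOUND) → (M_FOLLOW, A_RELEASE)  ← event matches
event = SIG_FOUND selects (M_FOLLOW, A_RELEASE)

mode=M_FOLLOW action=A_RELEASE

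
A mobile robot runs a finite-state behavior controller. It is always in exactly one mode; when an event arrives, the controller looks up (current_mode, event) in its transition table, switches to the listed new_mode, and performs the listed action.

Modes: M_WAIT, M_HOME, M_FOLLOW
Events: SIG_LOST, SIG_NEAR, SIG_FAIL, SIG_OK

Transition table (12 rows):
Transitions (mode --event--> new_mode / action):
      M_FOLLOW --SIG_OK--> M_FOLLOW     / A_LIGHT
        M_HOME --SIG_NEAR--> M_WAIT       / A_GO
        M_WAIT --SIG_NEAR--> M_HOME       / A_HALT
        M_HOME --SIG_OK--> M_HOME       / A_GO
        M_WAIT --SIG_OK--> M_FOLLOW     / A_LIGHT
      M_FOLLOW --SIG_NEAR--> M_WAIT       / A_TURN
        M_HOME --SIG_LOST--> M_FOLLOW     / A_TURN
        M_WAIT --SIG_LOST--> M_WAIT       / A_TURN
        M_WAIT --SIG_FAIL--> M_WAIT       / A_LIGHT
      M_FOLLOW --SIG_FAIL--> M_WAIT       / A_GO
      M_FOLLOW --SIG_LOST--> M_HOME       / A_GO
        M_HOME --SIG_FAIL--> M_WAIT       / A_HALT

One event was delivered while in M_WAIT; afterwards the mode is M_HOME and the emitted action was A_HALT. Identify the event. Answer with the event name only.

try SIG_LOST: (M_WAIT, SIG_LOST) → (M_WAIT, A_TURN)
try SIG_NEAR: (M_WAIT, SIG_NEAR) → (M_HOME, A_HALT)  ← matches
try SIG_FAIL: (M_WAIT, SIG_FAIL) → (M_WAIT, A_LIGHT)
try SIG_OK: (M_WAIT, SIG_OK) → (M_FOLLOW, A_LIGHT)

SIG_NEAR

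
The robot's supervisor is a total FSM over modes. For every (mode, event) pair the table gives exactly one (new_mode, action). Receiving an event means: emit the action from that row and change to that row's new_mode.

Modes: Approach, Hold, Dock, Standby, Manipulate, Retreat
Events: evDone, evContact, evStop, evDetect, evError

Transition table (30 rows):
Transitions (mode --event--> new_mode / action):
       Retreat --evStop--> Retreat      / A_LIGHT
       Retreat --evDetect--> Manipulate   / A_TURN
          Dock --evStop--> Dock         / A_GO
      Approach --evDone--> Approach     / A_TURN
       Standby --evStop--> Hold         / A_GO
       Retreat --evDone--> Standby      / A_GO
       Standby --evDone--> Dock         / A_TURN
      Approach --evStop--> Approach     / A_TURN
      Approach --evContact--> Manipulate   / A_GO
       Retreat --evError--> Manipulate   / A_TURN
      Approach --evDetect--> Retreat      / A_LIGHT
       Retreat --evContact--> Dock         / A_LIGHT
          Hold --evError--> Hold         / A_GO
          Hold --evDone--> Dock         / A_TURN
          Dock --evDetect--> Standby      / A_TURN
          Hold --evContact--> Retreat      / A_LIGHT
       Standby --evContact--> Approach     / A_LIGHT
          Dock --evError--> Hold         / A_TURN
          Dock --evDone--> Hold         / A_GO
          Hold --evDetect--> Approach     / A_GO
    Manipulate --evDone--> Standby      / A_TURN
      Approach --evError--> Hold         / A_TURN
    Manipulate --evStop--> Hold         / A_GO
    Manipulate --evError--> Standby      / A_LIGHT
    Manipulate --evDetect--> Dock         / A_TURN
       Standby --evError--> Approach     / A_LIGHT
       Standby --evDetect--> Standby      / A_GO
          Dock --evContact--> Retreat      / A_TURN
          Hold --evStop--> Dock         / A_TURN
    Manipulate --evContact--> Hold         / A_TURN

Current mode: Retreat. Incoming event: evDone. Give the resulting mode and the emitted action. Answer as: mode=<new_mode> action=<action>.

current mode = Retreat; filter table to that mode:
  (Retreat, evStop) → (Retreat, A_LIGHT)
  (Retreat, evDetect) → (Manipulate, A_TURN)
  (Retreat, evDone) → (Standby, A_GO)  ← event matches
  (Retreat, evError) → (Manipulate, A_TURN)
  (Retreat, evContact) → (Dock, A_LIGHT)
event = evDone selects (Standby, A_GO)

mode=Standby action=A_GO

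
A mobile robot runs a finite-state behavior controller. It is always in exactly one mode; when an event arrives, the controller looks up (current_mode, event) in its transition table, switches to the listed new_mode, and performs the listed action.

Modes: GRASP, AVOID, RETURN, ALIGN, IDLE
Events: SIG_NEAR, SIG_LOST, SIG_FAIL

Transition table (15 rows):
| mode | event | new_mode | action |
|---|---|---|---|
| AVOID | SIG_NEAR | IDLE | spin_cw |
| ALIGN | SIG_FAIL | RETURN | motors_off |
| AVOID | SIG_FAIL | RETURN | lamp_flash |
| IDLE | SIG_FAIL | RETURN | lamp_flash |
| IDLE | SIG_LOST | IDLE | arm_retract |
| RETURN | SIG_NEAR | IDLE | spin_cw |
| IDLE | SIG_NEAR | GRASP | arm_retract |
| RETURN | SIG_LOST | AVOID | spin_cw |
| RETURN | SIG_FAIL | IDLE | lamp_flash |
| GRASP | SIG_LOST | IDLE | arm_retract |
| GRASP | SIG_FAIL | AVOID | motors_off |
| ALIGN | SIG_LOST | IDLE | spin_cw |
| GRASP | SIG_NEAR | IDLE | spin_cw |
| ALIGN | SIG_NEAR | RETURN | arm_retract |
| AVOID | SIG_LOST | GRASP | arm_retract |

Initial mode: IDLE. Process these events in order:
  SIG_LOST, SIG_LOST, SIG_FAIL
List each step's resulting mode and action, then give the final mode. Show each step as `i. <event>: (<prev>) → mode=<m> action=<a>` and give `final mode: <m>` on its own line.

final mode: RETURN

1. SIG_LOST: (IDLE) → mode=IDLE action=arm_retract
2. SIG_LOST: (IDLE) → mode=IDLE action=arm_retract
3. SIG_FAIL: (IDLE) → mode=RETURN action=lamp_flash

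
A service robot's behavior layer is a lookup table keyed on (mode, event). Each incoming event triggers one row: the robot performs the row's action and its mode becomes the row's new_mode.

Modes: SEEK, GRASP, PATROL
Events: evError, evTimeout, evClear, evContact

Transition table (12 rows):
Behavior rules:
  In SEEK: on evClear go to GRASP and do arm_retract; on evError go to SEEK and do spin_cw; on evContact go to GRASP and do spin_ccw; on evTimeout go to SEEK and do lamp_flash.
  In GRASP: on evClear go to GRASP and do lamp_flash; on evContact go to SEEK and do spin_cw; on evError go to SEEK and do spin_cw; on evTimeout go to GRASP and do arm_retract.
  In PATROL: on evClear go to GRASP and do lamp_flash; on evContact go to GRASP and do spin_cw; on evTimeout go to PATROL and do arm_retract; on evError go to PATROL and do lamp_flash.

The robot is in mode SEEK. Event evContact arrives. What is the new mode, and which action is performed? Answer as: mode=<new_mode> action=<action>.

mode=GRASP action=spin_ccw

current mode = SEEK; filter table to that mode:
  (SEEK, evClear) → (GRASP, arm_retract)
  (SEEK, evError) → (SEEK, spin_cw)
  (SEEK, evContact) → (GRASP, spin_ccw)  ← event matches
  (SEEK, evTimeout) → (SEEK, lamp_flash)
event = evContact selects (GRASP, spin_ccw)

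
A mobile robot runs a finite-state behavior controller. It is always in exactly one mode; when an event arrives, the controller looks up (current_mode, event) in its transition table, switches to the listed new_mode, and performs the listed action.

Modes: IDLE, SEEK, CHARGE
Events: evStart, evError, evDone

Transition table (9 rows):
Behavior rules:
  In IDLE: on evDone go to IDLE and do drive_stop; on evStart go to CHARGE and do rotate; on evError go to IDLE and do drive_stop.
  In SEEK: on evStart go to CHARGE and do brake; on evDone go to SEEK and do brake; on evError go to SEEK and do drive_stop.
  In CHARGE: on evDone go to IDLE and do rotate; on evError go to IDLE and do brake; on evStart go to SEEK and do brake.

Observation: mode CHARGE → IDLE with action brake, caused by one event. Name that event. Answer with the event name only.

evError

try evStart: (CHARGE, evStart) → (SEEK, brake)
try evError: (CHARGE, evError) → (IDLE, brake)  ← matches
try evDone: (CHARGE, evDone) → (IDLE, rotate)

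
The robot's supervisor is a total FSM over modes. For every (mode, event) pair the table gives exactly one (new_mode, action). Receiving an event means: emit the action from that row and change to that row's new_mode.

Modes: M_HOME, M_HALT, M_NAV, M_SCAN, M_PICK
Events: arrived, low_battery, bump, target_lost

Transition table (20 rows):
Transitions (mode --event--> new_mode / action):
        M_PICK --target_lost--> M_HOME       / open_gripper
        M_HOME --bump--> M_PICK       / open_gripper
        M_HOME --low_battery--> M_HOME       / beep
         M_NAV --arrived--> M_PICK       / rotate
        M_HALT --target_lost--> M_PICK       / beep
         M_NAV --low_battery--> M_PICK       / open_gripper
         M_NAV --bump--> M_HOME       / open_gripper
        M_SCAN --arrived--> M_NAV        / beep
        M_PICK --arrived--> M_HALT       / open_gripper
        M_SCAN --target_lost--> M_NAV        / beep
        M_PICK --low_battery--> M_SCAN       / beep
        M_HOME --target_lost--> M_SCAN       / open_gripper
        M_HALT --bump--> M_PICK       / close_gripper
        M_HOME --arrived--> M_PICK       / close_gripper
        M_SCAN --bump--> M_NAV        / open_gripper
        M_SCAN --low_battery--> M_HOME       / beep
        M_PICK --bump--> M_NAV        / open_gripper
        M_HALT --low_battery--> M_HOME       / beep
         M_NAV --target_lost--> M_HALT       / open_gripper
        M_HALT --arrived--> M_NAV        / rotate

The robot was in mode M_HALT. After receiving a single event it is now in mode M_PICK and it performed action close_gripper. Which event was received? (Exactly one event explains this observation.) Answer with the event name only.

bump

try arrived: (M_HALT, arrived) → (M_NAV, rotate)
try low_battery: (M_HALT, low_battery) → (M_HOME, beep)
try bump: (M_HALT, bump) → (M_PICK, close_gripper)  ← matches
try target_lost: (M_HALT, target_lost) → (M_PICK, beep)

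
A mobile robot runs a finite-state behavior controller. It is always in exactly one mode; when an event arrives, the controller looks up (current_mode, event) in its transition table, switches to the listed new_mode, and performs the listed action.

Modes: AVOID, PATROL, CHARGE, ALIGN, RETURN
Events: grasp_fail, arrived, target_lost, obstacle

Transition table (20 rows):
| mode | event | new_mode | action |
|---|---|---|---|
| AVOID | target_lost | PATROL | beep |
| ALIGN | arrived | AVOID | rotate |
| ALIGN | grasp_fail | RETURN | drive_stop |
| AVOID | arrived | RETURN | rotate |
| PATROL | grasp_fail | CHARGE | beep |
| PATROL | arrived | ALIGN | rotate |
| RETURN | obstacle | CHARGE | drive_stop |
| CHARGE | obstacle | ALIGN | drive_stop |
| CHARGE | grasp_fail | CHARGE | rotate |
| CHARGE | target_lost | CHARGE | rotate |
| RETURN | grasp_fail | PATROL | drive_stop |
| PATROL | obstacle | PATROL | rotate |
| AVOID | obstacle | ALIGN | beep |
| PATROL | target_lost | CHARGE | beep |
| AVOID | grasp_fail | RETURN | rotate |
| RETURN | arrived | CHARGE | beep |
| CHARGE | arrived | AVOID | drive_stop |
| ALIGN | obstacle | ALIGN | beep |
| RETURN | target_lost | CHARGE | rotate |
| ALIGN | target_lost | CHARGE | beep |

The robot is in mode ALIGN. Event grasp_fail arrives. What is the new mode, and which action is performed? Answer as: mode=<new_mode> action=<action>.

current mode = ALIGN; filter table to that mode:
  (ALIGN, arrived) → (AVOID, rotate)
  (ALIGN, grasp_fail) → (RETURN, drive_stop)  ← event matches
  (ALIGN, obstacle) → (ALIGN, beep)
  (ALIGN, target_lost) → (CHARGE, beep)
event = grasp_fail selects (RETURN, drive_stop)

mode=RETURN action=drive_stop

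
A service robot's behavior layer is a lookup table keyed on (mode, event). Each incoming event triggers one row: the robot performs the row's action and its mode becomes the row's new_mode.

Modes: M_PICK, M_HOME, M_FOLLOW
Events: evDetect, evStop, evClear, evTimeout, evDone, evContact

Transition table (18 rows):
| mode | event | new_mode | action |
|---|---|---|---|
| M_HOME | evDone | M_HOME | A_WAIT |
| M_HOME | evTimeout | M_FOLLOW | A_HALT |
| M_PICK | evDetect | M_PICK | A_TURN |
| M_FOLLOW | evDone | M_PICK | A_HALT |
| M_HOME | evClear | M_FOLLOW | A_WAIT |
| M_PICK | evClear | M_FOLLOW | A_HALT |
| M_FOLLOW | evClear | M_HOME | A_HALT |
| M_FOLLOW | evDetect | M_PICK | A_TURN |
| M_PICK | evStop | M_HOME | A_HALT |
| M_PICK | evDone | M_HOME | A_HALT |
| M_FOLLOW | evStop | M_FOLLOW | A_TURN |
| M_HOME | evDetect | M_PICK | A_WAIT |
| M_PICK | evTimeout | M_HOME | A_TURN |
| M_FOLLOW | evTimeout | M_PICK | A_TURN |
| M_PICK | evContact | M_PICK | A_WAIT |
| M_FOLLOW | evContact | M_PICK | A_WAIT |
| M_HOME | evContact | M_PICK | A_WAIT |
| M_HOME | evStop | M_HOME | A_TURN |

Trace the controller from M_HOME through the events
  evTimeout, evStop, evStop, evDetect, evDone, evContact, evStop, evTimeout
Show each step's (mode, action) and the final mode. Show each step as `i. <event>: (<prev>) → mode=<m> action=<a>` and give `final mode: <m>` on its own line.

1. evTimeout: (M_HOME) → mode=M_FOLLOW action=A_HALT
2. evStop: (M_FOLLOW) → mode=M_FOLLOW action=A_TURN
3. evStop: (M_FOLLOW) → mode=M_FOLLOW action=A_TURN
4. evDetect: (M_FOLLOW) → mode=M_PICK action=A_TURN
5. evDone: (M_PICK) → mode=M_HOME action=A_HALT
6. evContact: (M_HOME) → mode=M_PICK action=A_WAIT
7. evStop: (M_PICK) → mode=M_HOME action=A_HALT
8. evTimeout: (M_HOME) → mode=M_FOLLOW action=A_HALT

final mode: M_FOLLOW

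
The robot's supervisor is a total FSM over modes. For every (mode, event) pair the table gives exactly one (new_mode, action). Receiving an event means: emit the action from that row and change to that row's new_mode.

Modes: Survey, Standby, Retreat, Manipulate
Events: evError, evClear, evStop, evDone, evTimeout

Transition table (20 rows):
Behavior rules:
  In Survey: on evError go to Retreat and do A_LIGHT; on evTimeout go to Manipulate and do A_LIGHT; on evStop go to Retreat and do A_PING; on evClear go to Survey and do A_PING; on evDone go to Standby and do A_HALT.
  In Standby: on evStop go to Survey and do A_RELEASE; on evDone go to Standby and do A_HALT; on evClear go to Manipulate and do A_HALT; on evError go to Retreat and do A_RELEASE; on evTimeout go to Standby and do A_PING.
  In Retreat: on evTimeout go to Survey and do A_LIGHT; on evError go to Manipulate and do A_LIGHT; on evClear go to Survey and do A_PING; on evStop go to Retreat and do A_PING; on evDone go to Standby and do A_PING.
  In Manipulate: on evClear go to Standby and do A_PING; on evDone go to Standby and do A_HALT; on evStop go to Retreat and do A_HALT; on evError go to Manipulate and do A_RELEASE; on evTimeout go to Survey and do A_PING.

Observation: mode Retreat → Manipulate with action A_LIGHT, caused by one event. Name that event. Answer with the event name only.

try evError: (Retreat, evError) → (Manipulate, A_LIGHT)  ← matches
try evClear: (Retreat, evClear) → (Survey, A_PING)
try evStop: (Retreat, evStop) → (Retreat, A_PING)
try evDone: (Retreat, evDone) → (Standby, A_PING)
try evTimeout: (Retreat, evTimeout) → (Survey, A_LIGHT)

evError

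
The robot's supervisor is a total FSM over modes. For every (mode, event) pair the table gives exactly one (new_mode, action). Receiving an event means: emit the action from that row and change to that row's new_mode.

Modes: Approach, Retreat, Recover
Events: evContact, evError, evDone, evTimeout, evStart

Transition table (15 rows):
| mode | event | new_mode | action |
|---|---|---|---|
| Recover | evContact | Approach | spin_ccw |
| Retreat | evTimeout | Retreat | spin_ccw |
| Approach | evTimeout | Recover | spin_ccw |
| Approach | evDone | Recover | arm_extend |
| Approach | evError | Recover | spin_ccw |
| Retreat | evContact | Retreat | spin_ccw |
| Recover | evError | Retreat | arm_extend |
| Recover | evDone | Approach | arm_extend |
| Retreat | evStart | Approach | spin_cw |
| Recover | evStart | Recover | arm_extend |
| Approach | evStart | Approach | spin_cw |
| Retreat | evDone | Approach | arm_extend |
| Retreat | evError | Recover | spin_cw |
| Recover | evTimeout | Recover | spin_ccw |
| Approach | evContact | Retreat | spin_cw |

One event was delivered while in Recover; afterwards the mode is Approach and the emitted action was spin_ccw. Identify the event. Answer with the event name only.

try evContact: (Recover, evContact) → (Approach, spin_ccw)  ← matches
try evError: (Recover, evError) → (Retreat, arm_extend)
try evDone: (Recover, evDone) → (Approach, arm_extend)
try evTimeout: (Recover, evTimeout) → (Recover, spin_ccw)
try evStart: (Recover, evStart) → (Recover, arm_extend)

evContact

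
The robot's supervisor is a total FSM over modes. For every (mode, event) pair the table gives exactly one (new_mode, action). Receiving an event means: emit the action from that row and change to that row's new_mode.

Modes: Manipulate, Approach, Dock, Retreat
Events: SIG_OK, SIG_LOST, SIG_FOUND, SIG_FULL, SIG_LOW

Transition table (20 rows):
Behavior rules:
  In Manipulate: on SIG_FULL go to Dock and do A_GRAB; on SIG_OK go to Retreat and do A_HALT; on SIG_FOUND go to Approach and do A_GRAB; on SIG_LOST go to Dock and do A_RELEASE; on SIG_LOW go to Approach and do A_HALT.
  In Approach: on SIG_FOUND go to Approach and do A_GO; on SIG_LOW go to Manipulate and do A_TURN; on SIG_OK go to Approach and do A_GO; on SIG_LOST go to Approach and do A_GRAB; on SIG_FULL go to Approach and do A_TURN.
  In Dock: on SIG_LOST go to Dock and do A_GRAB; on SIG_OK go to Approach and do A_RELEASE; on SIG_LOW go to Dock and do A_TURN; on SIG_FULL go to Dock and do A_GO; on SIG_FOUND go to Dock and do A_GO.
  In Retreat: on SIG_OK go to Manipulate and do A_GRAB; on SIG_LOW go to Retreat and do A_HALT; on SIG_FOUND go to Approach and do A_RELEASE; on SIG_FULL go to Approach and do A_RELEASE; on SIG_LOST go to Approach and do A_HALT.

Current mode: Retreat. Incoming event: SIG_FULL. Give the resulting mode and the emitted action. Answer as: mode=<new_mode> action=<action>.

mode=Approach action=A_RELEASE

current mode = Retreat; filter table to that mode:
  (Retreat, SIG_OK) → (Manipulate, A_GRAB)
  (Retreat, SIG_LOW) → (Retreat, A_HALT)
  (Retreat, SIG_FOUND) → (Approach, A_RELEASE)
  (Retreat, SIG_FULL) → (Approach, A_RELEASE)  ← event matches
  (Retreat, SIG_LOST) → (Approach, A_HALT)
event = SIG_FULL selects (Approach, A_RELEASE)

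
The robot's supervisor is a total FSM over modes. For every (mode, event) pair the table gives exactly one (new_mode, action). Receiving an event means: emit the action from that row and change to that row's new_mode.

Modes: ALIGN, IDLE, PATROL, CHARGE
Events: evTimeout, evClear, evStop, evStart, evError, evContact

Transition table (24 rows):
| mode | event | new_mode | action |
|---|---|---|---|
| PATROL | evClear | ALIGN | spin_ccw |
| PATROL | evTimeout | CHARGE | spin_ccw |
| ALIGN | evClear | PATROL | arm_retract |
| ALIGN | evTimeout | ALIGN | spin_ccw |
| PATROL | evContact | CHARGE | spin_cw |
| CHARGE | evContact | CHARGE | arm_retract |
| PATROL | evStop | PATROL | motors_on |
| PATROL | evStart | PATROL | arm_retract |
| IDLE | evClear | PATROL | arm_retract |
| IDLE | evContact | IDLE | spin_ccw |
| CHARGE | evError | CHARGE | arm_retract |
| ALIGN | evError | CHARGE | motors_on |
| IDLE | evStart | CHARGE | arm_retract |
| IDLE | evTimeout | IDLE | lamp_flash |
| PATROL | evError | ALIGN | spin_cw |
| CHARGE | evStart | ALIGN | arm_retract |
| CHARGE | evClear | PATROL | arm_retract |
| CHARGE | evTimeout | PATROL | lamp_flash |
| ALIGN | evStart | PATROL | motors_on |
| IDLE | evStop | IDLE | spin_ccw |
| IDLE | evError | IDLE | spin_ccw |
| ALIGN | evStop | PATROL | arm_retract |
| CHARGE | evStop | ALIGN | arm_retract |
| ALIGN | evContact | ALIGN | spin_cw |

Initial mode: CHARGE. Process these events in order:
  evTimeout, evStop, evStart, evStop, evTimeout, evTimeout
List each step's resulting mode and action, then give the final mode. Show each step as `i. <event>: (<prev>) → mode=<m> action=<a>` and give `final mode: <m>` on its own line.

final mode: PATROL

1. evTimeout: (CHARGE) → mode=PATROL action=lamp_flash
2. evStop: (PATROL) → mode=PATROL action=motors_on
3. evStart: (PATROL) → mode=PATROL action=arm_retract
4. evStop: (PATROL) → mode=PATROL action=motors_on
5. evTimeout: (PATROL) → mode=CHARGE action=spin_ccw
6. evTimeout: (CHARGE) → mode=PATROL action=lamp_flash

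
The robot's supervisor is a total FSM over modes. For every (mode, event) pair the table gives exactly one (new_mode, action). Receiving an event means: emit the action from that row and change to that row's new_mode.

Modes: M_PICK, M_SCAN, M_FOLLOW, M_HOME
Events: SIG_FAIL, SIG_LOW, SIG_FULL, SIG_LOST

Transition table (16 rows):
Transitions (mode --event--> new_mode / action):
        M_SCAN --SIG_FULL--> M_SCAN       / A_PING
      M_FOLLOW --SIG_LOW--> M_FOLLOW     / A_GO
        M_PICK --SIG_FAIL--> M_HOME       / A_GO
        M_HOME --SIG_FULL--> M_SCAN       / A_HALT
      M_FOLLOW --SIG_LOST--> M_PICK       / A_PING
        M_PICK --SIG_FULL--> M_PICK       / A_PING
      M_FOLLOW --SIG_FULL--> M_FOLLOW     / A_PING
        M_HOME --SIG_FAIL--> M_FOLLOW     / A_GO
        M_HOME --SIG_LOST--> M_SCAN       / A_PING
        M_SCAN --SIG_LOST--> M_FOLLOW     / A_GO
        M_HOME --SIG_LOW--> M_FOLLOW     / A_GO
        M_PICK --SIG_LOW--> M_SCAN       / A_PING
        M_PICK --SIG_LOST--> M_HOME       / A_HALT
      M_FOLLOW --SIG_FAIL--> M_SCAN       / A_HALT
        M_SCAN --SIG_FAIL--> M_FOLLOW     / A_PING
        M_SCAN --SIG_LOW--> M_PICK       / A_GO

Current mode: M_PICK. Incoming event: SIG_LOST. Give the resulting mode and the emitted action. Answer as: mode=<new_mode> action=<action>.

current mode = M_PICK; filter table to that mode:
  (M_PICK, SIG_FAIL) → (M_HOME, A_GO)
  (M_PICK, SIG_FULL) → (M_PICK, A_PING)
  (M_PICK, SIG_LOW) → (M_SCAN, A_PING)
  (M_PICK, SIG_LOST) → (M_HOME, A_HALT)  ← event matches
event = SIG_LOST selects (M_HOME, A_HALT)

mode=M_HOME action=A_HALT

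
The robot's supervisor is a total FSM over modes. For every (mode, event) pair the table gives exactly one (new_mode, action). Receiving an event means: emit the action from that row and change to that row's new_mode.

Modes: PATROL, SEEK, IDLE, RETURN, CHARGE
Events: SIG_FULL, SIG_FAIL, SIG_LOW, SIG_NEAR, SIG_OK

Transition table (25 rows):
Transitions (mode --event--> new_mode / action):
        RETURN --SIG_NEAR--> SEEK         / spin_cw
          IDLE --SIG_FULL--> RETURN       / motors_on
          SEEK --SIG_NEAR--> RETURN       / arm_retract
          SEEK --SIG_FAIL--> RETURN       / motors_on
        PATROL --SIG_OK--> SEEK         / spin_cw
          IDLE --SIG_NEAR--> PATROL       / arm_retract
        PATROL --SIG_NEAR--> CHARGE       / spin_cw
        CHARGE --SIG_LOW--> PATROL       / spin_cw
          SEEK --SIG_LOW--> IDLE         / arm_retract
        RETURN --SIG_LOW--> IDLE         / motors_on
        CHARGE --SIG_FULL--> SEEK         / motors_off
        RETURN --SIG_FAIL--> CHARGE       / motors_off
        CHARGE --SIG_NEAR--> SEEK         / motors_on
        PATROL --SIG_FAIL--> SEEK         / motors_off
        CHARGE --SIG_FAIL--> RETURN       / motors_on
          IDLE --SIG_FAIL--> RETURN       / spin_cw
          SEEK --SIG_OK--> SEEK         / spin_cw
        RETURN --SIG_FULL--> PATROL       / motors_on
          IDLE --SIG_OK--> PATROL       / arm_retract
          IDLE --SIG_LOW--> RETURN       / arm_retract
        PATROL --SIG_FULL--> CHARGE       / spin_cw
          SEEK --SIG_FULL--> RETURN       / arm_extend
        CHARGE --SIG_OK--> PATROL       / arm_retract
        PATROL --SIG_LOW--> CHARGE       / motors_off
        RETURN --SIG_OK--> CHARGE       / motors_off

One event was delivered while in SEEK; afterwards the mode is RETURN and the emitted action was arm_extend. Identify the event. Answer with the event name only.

try SIG_FULL: (SEEK, SIG_FULL) → (RETURN, arm_extend)  ← matches
try SIG_FAIL: (SEEK, SIG_FAIL) → (RETURN, motors_on)
try SIG_LOW: (SEEK, SIG_LOW) → (IDLE, arm_retract)
try SIG_NEAR: (SEEK, SIG_NEAR) → (RETURN, arm_retract)
try SIG_OK: (SEEK, SIG_OK) → (SEEK, spin_cw)

SIG_FULL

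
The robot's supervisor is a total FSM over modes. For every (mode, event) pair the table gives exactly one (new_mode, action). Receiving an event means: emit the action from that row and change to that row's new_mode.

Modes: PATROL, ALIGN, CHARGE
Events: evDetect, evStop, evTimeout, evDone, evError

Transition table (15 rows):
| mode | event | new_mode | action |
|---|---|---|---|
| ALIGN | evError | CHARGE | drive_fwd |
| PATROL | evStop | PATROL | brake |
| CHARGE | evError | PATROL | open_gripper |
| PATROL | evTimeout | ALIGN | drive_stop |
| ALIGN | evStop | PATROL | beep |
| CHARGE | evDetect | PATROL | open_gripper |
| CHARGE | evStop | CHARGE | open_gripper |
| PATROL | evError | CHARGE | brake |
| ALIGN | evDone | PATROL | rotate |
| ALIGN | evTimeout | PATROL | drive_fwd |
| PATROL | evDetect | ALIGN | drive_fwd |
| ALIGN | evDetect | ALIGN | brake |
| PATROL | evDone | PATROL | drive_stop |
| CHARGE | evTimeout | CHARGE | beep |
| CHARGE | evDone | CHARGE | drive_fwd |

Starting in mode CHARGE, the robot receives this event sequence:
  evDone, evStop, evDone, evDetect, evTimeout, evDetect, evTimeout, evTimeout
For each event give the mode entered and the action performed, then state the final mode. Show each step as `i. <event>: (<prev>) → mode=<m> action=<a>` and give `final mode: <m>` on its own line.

1. evDone: (CHARGE) → mode=CHARGE action=drive_fwd
2. evStop: (CHARGE) → mode=CHARGE action=open_gripper
3. evDone: (CHARGE) → mode=CHARGE action=drive_fwd
4. evDetect: (CHARGE) → mode=PATROL action=open_gripper
5. evTimeout: (PATROL) → mode=ALIGN action=drive_stop
6. evDetect: (ALIGN) → mode=ALIGN action=brake
7. evTimeout: (ALIGN) → mode=PATROL action=drive_fwd
8. evTimeout: (PATROL) → mode=ALIGN action=drive_stop

final mode: ALIGN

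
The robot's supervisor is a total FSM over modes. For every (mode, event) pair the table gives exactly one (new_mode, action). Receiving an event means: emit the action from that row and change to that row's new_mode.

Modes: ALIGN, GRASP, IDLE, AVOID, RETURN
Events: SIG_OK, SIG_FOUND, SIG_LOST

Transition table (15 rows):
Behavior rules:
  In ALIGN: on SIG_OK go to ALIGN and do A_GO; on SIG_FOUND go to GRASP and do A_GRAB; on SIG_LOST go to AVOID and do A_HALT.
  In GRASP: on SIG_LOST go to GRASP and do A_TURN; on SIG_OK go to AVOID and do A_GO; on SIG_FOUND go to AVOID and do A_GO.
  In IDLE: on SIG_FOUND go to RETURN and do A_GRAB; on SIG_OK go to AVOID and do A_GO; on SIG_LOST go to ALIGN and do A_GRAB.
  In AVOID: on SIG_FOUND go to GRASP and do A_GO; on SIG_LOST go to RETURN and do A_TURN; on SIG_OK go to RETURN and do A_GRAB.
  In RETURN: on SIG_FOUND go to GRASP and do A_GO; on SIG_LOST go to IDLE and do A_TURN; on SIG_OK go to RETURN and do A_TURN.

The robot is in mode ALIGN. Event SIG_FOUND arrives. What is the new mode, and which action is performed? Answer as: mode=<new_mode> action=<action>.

mode=GRASP action=A_GRAB

current mode = ALIGN; filter table to that mode:
  (ALIGN, SIG_OK) → (ALIGN, A_GO)
  (ALIGN, SIG_FOUND) → (GRASP, A_GRAB)  ← event matches
  (ALIGN, SIG_LOST) → (AVOID, A_HALT)
event = SIG_FOUND selects (GRASP, A_GRAB)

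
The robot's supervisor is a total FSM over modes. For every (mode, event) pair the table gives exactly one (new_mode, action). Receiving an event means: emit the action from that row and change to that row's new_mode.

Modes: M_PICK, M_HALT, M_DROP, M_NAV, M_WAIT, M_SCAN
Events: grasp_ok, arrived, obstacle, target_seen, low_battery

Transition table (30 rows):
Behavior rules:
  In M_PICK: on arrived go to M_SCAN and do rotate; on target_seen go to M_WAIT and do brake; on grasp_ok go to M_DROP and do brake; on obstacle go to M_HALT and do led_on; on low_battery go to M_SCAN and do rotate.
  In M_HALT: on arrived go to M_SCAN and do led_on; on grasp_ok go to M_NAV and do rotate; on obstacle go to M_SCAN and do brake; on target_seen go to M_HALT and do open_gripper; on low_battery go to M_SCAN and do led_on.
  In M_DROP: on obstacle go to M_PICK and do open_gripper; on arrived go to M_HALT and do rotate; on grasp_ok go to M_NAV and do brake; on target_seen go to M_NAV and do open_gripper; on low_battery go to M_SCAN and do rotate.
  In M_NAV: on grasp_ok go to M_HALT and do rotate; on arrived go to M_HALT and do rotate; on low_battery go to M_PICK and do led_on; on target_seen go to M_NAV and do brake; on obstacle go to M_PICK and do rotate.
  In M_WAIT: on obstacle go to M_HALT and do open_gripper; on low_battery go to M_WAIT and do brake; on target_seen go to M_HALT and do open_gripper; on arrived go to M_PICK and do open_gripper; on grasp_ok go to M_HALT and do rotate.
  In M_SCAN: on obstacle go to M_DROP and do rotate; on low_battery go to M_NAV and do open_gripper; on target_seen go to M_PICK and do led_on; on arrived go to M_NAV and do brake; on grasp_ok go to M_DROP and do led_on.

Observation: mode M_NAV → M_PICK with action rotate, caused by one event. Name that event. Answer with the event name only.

try grasp_ok: (M_NAV, grasp_ok) → (M_HALT, rotate)
try arrived: (M_NAV, arrived) → (M_HALT, rotate)
try obstacle: (M_NAV, obstacle) → (M_PICK, rotate)  ← matches
try target_seen: (M_NAV, target_seen) → (M_NAV, brake)
try low_battery: (M_NAV, low_battery) → (M_PICK, led_on)

obstacle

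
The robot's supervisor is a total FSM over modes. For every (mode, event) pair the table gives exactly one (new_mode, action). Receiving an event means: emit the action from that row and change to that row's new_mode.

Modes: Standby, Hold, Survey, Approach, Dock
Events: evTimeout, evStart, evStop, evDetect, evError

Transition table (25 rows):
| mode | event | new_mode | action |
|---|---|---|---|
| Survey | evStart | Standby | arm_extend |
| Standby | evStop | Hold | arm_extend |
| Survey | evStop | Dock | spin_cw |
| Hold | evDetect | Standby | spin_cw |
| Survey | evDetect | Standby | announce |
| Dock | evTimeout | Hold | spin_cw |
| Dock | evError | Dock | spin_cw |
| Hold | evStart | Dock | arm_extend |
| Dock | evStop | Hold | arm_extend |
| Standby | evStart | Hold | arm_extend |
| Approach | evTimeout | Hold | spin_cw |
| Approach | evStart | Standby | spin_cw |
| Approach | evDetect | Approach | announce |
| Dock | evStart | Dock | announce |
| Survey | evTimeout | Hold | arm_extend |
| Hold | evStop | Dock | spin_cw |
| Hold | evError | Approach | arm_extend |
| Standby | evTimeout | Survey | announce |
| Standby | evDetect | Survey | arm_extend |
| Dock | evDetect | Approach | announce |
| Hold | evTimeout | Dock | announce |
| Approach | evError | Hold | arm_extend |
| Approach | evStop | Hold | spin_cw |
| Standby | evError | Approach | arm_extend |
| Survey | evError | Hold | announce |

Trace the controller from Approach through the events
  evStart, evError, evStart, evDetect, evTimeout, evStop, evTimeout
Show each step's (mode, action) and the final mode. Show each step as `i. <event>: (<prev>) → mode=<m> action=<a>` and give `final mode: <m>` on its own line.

final mode: Hold

1. evStart: (Approach) → mode=Standby action=spin_cw
2. evError: (Standby) → mode=Approach action=arm_extend
3. evStart: (Approach) → mode=Standby action=spin_cw
4. evDetect: (Standby) → mode=Survey action=arm_extend
5. evTimeout: (Survey) → mode=Hold action=arm_extend
6. evStop: (Hold) → mode=Dock action=spin_cw
7. evTimeout: (Dock) → mode=Hold action=spin_cw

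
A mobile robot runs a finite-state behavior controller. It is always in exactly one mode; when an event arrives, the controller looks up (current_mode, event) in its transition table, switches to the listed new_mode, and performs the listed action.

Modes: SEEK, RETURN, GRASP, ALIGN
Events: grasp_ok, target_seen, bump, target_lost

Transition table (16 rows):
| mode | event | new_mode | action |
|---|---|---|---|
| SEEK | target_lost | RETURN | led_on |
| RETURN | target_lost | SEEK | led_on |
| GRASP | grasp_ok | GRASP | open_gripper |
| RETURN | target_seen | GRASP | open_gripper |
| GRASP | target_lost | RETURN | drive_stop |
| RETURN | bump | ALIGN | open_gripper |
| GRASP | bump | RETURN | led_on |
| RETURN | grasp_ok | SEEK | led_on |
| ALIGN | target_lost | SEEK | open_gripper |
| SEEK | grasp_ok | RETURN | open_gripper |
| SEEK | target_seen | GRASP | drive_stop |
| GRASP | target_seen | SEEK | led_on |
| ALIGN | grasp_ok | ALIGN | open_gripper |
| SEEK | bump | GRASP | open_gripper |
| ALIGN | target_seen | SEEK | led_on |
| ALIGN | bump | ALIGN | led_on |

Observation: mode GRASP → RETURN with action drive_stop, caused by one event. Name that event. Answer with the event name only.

try grasp_ok: (GRASP, grasp_ok) → (GRASP, open_gripper)
try target_seen: (GRASP, target_seen) → (SEEK, led_on)
try bump: (GRASP, bump) → (RETURN, led_on)
try target_lost: (GRASP, target_lost) → (RETURN, drive_stop)  ← matches

target_lost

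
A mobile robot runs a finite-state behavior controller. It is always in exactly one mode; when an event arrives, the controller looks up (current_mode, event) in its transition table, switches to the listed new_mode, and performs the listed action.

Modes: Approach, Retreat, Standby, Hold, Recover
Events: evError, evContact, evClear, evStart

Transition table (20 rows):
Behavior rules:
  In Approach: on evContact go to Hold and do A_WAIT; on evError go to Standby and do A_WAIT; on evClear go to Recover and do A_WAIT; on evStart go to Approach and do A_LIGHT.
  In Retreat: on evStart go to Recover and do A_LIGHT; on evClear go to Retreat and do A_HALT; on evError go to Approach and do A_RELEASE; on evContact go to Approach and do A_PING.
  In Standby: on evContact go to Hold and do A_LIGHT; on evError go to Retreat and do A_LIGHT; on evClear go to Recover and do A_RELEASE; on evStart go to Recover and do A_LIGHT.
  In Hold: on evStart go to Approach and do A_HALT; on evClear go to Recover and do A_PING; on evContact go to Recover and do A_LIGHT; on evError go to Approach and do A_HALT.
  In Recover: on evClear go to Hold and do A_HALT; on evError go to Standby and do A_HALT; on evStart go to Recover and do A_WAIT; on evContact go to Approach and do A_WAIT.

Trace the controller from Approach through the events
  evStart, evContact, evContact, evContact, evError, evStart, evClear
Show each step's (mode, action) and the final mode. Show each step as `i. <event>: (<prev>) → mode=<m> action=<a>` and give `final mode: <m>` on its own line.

final mode: Hold

1. evStart: (Approach) → mode=Approach action=A_LIGHT
2. evContact: (Approach) → mode=Hold action=A_WAIT
3. evContact: (Hold) → mode=Recover action=A_LIGHT
4. evContact: (Recover) → mode=Approach action=A_WAIT
5. evError: (Approach) → mode=Standby action=A_WAIT
6. evStart: (Standby) → mode=Recover action=A_LIGHT
7. evClear: (Recover) → mode=Hold action=A_HALT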